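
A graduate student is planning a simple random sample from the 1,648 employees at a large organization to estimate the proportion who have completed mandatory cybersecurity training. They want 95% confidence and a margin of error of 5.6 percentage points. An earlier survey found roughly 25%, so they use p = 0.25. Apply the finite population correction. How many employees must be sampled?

For 95% confidence, z = 1.960.
Unadjusted: n₀ = 1.960² × 0.25 × 0.75 / 0.056² ≈ 229.69, so n₀ = 230.
Finite population correction with N = 1,648: n = n₀ / (1 + (n₀−1)/N) = 230 / (1 + 229/1648) = 230 / 1.1390 ≈ 201.94.
Rounding up, n = 202.

202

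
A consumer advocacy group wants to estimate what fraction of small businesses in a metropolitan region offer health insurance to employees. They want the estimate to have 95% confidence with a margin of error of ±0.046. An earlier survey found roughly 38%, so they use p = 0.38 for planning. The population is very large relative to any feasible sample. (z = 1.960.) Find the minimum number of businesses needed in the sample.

428

With p = 0.38, p(1−p) = 0.2356.
n = z²·p(1−p)/E² = 1.960² × 0.2356 / 0.046² = 3.8416 × 0.2356 / 0.002116 ≈ 427.73.
Rounding up gives n = 428.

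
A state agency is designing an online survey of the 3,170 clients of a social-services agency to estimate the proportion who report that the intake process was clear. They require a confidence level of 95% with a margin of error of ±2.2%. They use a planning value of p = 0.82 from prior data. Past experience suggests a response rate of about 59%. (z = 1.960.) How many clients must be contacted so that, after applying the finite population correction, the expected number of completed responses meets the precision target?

1451

Completed interviews needed (unadjusted): n₀ = 1.960² × 0.1476 / 0.022² ≈ 1171.53 → 1172.
FPC for N = 3,170: n = 1172 / (1 + 1171/3170) = 1172 / 1.3694 ≈ 855.85 → 856.
At a 59% response rate, contacts needed = 856 / 0.59 ≈ 1450.85 → 1451.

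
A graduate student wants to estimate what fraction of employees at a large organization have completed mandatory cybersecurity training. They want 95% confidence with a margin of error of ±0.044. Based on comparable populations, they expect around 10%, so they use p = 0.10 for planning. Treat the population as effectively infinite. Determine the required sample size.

For 95% confidence, z = 1.960.
With p = 0.10, p(1−p) = 0.0900.
n = z²·p(1−p)/E² = 1.960² × 0.0900 / 0.044² = 3.8416 × 0.0900 / 0.001936 ≈ 178.59.
Rounding up gives n = 179.

179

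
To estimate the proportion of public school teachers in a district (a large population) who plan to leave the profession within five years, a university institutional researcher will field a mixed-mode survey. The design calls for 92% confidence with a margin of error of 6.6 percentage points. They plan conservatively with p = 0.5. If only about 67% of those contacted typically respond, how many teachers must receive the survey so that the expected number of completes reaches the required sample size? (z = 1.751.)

263

Completed interviews needed: n₀ = 1.751² × 0.2500 / 0.066² ≈ 175.96 → 176.
At a 67% response rate, contacts needed = 176 / 0.67 ≈ 262.69 → 263.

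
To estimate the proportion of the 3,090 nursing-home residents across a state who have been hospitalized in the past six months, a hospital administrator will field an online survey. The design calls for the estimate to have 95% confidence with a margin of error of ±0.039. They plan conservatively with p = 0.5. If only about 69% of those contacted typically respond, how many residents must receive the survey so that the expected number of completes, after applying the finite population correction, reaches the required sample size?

761

For 95% confidence, z = 1.960.
Completed interviews needed (unadjusted): n₀ = 1.960² × 0.2500 / 0.039² ≈ 631.43 → 632.
FPC for N = 3,090: n = 632 / (1 + 631/3090) = 632 / 1.2042 ≈ 524.83 → 525.
At a 69% response rate, contacts needed = 525 / 0.69 ≈ 760.87 → 761.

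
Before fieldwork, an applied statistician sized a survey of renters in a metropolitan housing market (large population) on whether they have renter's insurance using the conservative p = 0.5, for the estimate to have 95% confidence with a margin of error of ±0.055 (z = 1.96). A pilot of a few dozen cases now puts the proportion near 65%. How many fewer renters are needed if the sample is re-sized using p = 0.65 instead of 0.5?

29

Conservative (p = 0.5): n = 1.96² × 0.25 / 0.055² ≈ 317.49 → 318.
Using p = 0.65: p(1−p) = 0.2275, so n = 1.96² × 0.2275 / 0.055² ≈ 288.91 → 289.
Reduction: 318 − 289 = 29.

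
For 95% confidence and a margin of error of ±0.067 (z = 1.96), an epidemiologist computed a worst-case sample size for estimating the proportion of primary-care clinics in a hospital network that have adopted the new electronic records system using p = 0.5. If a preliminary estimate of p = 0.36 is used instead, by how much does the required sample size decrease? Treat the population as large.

16

Conservative (p = 0.5): n = 1.96² × 0.25 / 0.067² ≈ 213.95 → 214.
Using p = 0.36: p(1−p) = 0.2304, so n = 1.96² × 0.2304 / 0.067² ≈ 197.17 → 198.
Reduction: 214 − 198 = 16.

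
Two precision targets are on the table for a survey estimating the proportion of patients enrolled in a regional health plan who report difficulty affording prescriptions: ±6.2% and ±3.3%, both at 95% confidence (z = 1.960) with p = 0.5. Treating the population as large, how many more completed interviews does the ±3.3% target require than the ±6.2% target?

At ±6.2%: n = 1.960² × 0.2500 / 0.062² ≈ 249.84 → 250.
At ±3.3%: n = 1.960² × 0.2500 / 0.033² ≈ 881.91 → 882.
Additional respondents: 882 − 250 = 632.

632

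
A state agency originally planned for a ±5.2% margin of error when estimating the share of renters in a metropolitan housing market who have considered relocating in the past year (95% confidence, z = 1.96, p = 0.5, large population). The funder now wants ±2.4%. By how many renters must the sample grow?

At ±5.2%: n = 1.96² × 0.2500 / 0.052² ≈ 355.18 → 356.
At ±2.4%: n = 1.96² × 0.2500 / 0.024² ≈ 1667.36 → 1668.
Additional respondents: 1668 − 356 = 1312.

1312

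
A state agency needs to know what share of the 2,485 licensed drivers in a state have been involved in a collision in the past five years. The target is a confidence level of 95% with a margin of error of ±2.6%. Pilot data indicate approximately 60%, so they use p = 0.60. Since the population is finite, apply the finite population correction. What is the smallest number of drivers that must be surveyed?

881

For 95% confidence, z = 1.960.
Unadjusted: n₀ = 1.960² × 0.60 × 0.40 / 0.026² ≈ 1363.88, so n₀ = 1364.
Finite population correction with N = 2,485: n = n₀ / (1 + (n₀−1)/N) = 1364 / (1 + 1363/2485) = 1364 / 1.5485 ≈ 880.86.
Rounding up, n = 881.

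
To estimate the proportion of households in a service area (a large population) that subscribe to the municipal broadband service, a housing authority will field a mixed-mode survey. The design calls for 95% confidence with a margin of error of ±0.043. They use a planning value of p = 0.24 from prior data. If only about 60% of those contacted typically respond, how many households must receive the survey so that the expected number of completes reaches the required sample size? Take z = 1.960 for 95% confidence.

Completed interviews needed: n₀ = 1.960² × 0.1824 / 0.043² ≈ 378.97 → 379.
At a 60% response rate, contacts needed = 379 / 0.60 ≈ 631.67 → 632.

632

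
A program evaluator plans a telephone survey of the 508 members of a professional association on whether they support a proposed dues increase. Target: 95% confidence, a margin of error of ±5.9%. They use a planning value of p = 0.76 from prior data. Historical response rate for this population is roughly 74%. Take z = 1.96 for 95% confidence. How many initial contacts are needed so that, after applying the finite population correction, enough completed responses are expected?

Completed interviews needed (unadjusted): n₀ = 1.96² × 0.1824 / 0.059² ≈ 201.29 → 202.
FPC for N = 508: n = 202 / (1 + 201/508) = 202 / 1.3957 ≈ 144.73 → 145.
At a 74% response rate, contacts needed = 145 / 0.74 ≈ 195.95 → 196.

196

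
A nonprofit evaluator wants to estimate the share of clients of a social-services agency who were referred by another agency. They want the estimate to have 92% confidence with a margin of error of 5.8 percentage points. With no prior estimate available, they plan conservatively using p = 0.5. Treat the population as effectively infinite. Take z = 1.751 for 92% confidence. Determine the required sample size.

228

With p = 0.5, p(1−p) = 0.25.
n = z²·p(1−p)/E² = 1.751² × 0.2500 / 0.058² = 3.0660 × 0.2500 / 0.003364 ≈ 227.85.
Rounding up gives n = 228.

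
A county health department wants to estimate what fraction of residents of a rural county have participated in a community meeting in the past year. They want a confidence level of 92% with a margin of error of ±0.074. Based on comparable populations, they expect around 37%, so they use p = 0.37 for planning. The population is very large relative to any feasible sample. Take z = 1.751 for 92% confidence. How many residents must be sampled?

131

With p = 0.37, p(1−p) = 0.2331.
n = z²·p(1−p)/E² = 1.751² × 0.2331 / 0.074² = 3.0660 × 0.2331 / 0.005476 ≈ 130.51.
Rounding up gives n = 131.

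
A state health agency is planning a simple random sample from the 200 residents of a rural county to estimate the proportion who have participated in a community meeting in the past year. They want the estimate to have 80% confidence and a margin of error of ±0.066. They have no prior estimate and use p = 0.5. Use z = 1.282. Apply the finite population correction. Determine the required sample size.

65

Unadjusted: n₀ = 1.282² × 0.50 × 0.50 / 0.066² ≈ 94.33, so n₀ = 95.
Finite population correction with N = 200: n = n₀ / (1 + (n₀−1)/N) = 95 / (1 + 94/200) = 95 / 1.4700 ≈ 64.63.
Rounding up, n = 65.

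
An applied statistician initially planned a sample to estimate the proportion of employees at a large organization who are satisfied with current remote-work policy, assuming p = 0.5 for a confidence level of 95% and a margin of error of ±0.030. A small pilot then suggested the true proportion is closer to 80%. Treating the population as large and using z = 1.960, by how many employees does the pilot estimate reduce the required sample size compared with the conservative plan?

Conservative (p = 0.5): n = 1.960² × 0.25 / 0.030² ≈ 1067.11 → 1068.
Using p = 0.80: p(1−p) = 0.1600, so n = 1.960² × 0.1600 / 0.030² ≈ 682.95 → 683.
Reduction: 1068 − 683 = 385.

385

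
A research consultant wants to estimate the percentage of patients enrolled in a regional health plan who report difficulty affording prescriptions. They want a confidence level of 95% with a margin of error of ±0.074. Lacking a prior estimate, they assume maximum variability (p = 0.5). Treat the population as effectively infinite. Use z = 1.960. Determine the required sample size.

With p = 0.5, p(1−p) = 0.25.
n = z²·p(1−p)/E² = 1.960² × 0.2500 / 0.074² = 3.8416 × 0.2500 / 0.005476 ≈ 175.38.
Rounding up gives n = 176.

176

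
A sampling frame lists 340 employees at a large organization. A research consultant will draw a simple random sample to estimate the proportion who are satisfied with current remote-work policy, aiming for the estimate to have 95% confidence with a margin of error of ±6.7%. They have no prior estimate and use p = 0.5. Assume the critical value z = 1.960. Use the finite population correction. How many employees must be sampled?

Unadjusted: n₀ = 1.960² × 0.50 × 0.50 / 0.067² ≈ 213.95, so n₀ = 214.
Finite population correction with N = 340: n = n₀ / (1 + (n₀−1)/N) = 214 / (1 + 213/340) = 214 / 1.6265 ≈ 131.57.
Rounding up, n = 132.

132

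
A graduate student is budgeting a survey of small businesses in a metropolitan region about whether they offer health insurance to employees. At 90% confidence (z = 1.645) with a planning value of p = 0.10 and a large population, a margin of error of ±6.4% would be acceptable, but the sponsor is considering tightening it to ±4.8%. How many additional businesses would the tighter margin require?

46

At ±6.4%: n = 1.645² × 0.0900 / 0.064² ≈ 59.46 → 60.
At ±4.8%: n = 1.645² × 0.0900 / 0.048² ≈ 105.70 → 106.
Additional respondents: 106 − 60 = 46.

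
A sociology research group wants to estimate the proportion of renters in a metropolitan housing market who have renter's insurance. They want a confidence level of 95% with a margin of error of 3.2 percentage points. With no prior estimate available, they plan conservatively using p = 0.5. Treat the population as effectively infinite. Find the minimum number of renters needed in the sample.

938

For 95% confidence, z = 1.960.
With p = 0.5, p(1−p) = 0.25.
n = z²·p(1−p)/E² = 1.960² × 0.2500 / 0.032² = 3.8416 × 0.2500 / 0.001024 ≈ 937.89.
Rounding up gives n = 938.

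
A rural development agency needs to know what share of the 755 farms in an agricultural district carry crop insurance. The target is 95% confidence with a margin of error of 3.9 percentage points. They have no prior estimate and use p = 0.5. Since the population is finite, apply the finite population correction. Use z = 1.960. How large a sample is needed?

Unadjusted: n₀ = 1.960² × 0.50 × 0.50 / 0.039² ≈ 631.43, so n₀ = 632.
Finite population correction with N = 755: n = n₀ / (1 + (n₀−1)/N) = 632 / (1 + 631/755) = 632 / 1.8358 ≈ 344.27.
Rounding up, n = 345.

345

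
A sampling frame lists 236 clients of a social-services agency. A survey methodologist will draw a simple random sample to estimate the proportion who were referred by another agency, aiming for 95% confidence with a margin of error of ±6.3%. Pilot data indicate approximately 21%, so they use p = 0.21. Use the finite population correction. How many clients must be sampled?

96

For 95% confidence, z = 1.960.
Unadjusted: n₀ = 1.960² × 0.21 × 0.79 / 0.063² ≈ 160.57, so n₀ = 161.
Finite population correction with N = 236: n = n₀ / (1 + (n₀−1)/N) = 161 / (1 + 160/236) = 161 / 1.6780 ≈ 95.95.
Rounding up, n = 96.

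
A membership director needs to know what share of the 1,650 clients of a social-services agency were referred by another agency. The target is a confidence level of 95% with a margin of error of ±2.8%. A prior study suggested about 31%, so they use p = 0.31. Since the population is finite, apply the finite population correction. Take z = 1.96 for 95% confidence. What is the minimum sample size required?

Unadjusted: n₀ = 1.96² × 0.31 × 0.69 / 0.028² ≈ 1048.11, so n₀ = 1049.
Finite population correction with N = 1,650: n = n₀ / (1 + (n₀−1)/N) = 1049 / (1 + 1048/1650) = 1049 / 1.6352 ≈ 641.53.
Rounding up, n = 642.

642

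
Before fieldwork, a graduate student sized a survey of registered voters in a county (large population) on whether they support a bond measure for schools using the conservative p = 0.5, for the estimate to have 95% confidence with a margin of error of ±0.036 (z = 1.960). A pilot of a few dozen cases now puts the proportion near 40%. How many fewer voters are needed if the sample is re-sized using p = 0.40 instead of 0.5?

30

Conservative (p = 0.5): n = 1.960² × 0.25 / 0.036² ≈ 741.05 → 742.
Using p = 0.40: p(1−p) = 0.2400, so n = 1.960² × 0.2400 / 0.036² ≈ 711.41 → 712.
Reduction: 742 − 712 = 30.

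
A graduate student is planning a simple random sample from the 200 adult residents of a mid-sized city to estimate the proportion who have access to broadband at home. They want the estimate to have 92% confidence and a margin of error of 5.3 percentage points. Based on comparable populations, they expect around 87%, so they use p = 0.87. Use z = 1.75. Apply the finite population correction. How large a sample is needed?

Unadjusted: n₀ = 1.75² × 0.87 × 0.13 / 0.053² ≈ 123.31, so n₀ = 124.
Finite population correction with N = 200: n = n₀ / (1 + (n₀−1)/N) = 124 / (1 + 123/200) = 124 / 1.6150 ≈ 76.78.
Rounding up, n = 77.

77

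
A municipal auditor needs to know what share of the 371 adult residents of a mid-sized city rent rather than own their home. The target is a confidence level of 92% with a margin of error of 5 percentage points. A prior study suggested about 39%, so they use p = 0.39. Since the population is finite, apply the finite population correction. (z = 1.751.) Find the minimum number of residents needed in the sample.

164

Unadjusted: n₀ = 1.751² × 0.39 × 0.61 / 0.050² ≈ 291.76, so n₀ = 292.
Finite population correction with N = 371: n = n₀ / (1 + (n₀−1)/N) = 292 / (1 + 291/371) = 292 / 1.7844 ≈ 163.64.
Rounding up, n = 164.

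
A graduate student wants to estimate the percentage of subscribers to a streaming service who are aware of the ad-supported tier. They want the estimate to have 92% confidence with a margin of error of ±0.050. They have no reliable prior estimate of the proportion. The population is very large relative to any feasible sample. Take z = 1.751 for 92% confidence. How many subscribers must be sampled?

With no prior estimate, use p = 0.5, giving p(1−p) = 0.25.
n = z²·p(1−p)/E² = 1.751² × 0.2500 / 0.050² = 3.0660 × 0.2500 / 0.002500 ≈ 306.60.
Rounding up gives n = 307.

307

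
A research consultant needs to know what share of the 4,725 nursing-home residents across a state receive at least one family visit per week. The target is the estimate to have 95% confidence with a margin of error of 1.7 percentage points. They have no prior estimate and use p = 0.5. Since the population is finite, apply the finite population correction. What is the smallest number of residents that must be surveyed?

1952

For 95% confidence, z = 1.960.
Unadjusted: n₀ = 1.960² × 0.50 × 0.50 / 0.017² ≈ 3323.18, so n₀ = 3324.
Finite population correction with N = 4,725: n = n₀ / (1 + (n₀−1)/N) = 3324 / (1 + 3323/4725) = 3324 / 1.7033 ≈ 1951.53.
Rounding up, n = 1952.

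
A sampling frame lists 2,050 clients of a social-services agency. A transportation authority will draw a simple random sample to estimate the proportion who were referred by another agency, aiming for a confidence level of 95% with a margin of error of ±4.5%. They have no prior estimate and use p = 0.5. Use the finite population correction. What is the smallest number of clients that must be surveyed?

For 95% confidence, z = 1.960.
Unadjusted: n₀ = 1.960² × 0.50 × 0.50 / 0.045² ≈ 474.27, so n₀ = 475.
Finite population correction with N = 2,050: n = n₀ / (1 + (n₀−1)/N) = 475 / (1 + 474/2050) = 475 / 1.2312 ≈ 385.80.
Rounding up, n = 386.

386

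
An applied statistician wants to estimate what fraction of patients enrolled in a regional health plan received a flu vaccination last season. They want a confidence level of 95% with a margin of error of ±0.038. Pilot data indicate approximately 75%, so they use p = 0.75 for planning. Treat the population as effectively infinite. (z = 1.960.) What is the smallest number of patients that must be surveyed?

With p = 0.75, p(1−p) = 0.1875.
n = z²·p(1−p)/E² = 1.960² × 0.1875 / 0.038² = 3.8416 × 0.1875 / 0.001444 ≈ 498.82.
Rounding up gives n = 499.

499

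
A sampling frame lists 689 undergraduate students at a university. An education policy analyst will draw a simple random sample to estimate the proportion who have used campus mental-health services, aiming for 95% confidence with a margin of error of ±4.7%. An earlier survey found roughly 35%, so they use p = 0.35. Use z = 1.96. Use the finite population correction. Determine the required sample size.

Unadjusted: n₀ = 1.96² × 0.35 × 0.65 / 0.047² ≈ 395.64, so n₀ = 396.
Finite population correction with N = 689: n = n₀ / (1 + (n₀−1)/N) = 396 / (1 + 395/689) = 396 / 1.5733 ≈ 251.70.
Rounding up, n = 252.

252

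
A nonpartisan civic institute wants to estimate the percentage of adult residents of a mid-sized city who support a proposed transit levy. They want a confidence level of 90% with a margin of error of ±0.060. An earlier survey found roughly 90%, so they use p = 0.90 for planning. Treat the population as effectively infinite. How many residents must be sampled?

For 90% confidence, z = 1.645.
With p = 0.90, p(1−p) = 0.0900.
n = z²·p(1−p)/E² = 1.645² × 0.0900 / 0.060² = 2.7060 × 0.0900 / 0.003600 ≈ 67.65.
Rounding up gives n = 68.

68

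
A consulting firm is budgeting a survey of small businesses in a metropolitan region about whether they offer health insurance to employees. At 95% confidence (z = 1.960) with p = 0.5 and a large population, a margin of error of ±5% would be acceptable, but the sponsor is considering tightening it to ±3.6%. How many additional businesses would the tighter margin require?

357

At ±5%: n = 1.960² × 0.2500 / 0.050² ≈ 384.16 → 385.
At ±3.6%: n = 1.960² × 0.2500 / 0.036² ≈ 741.05 → 742.
Additional respondents: 742 − 385 = 357.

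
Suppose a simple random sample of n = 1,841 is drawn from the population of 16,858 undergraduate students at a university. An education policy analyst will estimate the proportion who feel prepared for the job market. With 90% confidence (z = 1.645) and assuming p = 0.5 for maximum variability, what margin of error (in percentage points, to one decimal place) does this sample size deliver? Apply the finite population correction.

1.8

Finite-population factor: (N−n)/(N−1) = (16858−1841)/(16858−1) = 0.8908.
SE(p̂) = √[p(1−p)/n · (N−n)/(N−1)] = √[0.2500/1841 × 0.8908] = 0.01100.
E = z × SE = 1.645 × 0.01100 = 0.01809 ≈ 1.8 percentage points.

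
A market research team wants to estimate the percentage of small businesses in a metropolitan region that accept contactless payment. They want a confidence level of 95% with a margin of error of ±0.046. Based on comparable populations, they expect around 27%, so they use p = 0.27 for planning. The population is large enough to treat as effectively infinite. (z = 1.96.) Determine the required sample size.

With p = 0.27, p(1−p) = 0.1971.
n = z²·p(1−p)/E² = 1.96² × 0.1971 / 0.046² = 3.8416 × 0.1971 / 0.002116 ≈ 357.84.
Rounding up gives n = 358.

358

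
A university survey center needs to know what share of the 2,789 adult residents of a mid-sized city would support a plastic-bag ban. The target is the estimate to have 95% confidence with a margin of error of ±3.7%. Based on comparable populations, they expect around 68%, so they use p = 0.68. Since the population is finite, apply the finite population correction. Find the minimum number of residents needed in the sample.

For 95% confidence, z = 1.960.
Unadjusted: n₀ = 1.960² × 0.68 × 0.32 / 0.037² ≈ 610.62, so n₀ = 611.
Finite population correction with N = 2,789: n = n₀ / (1 + (n₀−1)/N) = 611 / (1 + 610/2789) = 611 / 1.2187 ≈ 501.35.
Rounding up, n = 502.

502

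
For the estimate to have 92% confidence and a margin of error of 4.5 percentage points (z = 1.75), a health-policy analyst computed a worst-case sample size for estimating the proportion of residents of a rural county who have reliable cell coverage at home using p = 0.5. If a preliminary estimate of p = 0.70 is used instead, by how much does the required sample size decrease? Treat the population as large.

Conservative (p = 0.5): n = 1.75² × 0.25 / 0.045² ≈ 378.09 → 379.
Using p = 0.70: p(1−p) = 0.2100, so n = 1.75² × 0.2100 / 0.045² ≈ 317.59 → 318.
Reduction: 379 − 318 = 61.

61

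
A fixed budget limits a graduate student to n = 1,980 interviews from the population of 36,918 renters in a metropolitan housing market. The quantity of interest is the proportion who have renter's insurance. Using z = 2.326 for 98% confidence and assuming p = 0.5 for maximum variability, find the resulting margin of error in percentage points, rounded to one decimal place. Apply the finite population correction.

2.5

Finite-population factor: (N−n)/(N−1) = (36918−1980)/(36918−1) = 0.9464.
SE(p̂) = √[p(1−p)/n · (N−n)/(N−1)] = √[0.2500/1980 × 0.9464] = 0.01093.
E = z × SE = 2.326 × 0.01093 = 0.02543 ≈ 2.5 percentage points.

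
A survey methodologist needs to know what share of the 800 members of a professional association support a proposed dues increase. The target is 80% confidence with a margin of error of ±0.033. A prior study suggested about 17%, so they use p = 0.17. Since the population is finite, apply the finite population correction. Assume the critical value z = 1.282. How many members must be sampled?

Unadjusted: n₀ = 1.282² × 0.17 × 0.83 / 0.033² ≈ 212.95, so n₀ = 213.
Finite population correction with N = 800: n = n₀ / (1 + (n₀−1)/N) = 213 / (1 + 212/800) = 213 / 1.2650 ≈ 168.38.
Rounding up, n = 169.

169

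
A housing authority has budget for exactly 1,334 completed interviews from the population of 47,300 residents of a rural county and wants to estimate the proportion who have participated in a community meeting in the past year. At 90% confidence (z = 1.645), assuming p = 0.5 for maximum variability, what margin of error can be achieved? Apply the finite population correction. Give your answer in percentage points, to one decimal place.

Finite-population factor: (N−n)/(N−1) = (47300−1334)/(47300−1) = 0.9718.
SE(p̂) = √[p(1−p)/n · (N−n)/(N−1)] = √[0.2500/1334 × 0.9718] = 0.01350.
E = z × SE = 1.645 × 0.01350 = 0.02220 ≈ 2.2 percentage points.

2.2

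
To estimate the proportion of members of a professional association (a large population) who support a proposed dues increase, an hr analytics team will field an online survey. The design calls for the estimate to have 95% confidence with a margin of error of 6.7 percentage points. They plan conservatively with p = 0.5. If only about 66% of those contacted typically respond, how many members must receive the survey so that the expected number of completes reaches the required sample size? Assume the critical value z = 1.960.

Completed interviews needed: n₀ = 1.960² × 0.2500 / 0.067² ≈ 213.95 → 214.
At a 66% response rate, contacts needed = 214 / 0.66 ≈ 324.24 → 325.

325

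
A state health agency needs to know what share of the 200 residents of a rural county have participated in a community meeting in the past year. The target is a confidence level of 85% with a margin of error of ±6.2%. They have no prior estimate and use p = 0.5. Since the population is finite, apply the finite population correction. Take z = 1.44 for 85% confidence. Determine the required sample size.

Unadjusted: n₀ = 1.44² × 0.50 × 0.50 / 0.062² ≈ 134.86, so n₀ = 135.
Finite population correction with N = 200: n = n₀ / (1 + (n₀−1)/N) = 135 / (1 + 134/200) = 135 / 1.6700 ≈ 80.84.
Rounding up, n = 81.

81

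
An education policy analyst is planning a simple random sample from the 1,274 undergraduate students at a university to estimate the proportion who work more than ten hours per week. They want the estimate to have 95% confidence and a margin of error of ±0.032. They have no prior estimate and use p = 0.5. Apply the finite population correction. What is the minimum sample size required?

541

For 95% confidence, z = 1.960.
Unadjusted: n₀ = 1.960² × 0.50 × 0.50 / 0.032² ≈ 937.89, so n₀ = 938.
Finite population correction with N = 1,274: n = n₀ / (1 + (n₀−1)/N) = 938 / (1 + 937/1274) = 938 / 1.7355 ≈ 540.48.
Rounding up, n = 541.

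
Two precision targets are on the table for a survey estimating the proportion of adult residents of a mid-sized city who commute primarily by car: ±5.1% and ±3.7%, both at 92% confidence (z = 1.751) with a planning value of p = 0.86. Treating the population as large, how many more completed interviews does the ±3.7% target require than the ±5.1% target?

At ±5.1%: n = 1.751² × 0.1204 / 0.051² ≈ 141.92 → 142.
At ±3.7%: n = 1.751² × 0.1204 / 0.037² ≈ 269.65 → 270.
Additional respondents: 270 − 142 = 128.

128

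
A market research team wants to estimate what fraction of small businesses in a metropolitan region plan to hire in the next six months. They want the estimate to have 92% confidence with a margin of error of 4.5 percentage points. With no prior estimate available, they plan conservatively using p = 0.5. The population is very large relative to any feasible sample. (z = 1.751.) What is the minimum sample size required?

With p = 0.5, p(1−p) = 0.25.
n = z²·p(1−p)/E² = 1.751² × 0.2500 / 0.045² = 3.0660 × 0.2500 / 0.002025 ≈ 378.52.
Rounding up gives n = 379.

379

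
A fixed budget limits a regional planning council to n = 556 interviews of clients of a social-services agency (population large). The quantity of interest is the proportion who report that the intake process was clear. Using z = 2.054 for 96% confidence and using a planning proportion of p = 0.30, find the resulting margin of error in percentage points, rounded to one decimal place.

SE(p̂) = √[p(1−p)/n] = √[0.2100/556] = 0.01943.
E = z × SE = 2.054 × 0.01943 = 0.03992, or 4.0 percentage points.

4.0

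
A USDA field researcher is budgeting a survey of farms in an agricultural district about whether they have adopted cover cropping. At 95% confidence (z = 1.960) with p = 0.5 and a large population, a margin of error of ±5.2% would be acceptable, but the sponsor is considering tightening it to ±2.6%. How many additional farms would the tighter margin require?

At ±5.2%: n = 1.960² × 0.2500 / 0.052² ≈ 355.18 → 356.
At ±2.6%: n = 1.960² × 0.2500 / 0.026² ≈ 1420.71 → 1421.
Additional respondents: 1421 − 356 = 1065.

1065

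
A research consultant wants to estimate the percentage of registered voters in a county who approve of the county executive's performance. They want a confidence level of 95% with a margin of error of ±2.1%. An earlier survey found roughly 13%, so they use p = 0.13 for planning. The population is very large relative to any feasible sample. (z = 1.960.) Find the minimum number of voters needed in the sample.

With p = 0.13, p(1−p) = 0.1131.
n = z²·p(1−p)/E² = 1.960² × 0.1131 / 0.021² = 3.8416 × 0.1131 / 0.000441 ≈ 985.23.
Rounding up gives n = 986.

986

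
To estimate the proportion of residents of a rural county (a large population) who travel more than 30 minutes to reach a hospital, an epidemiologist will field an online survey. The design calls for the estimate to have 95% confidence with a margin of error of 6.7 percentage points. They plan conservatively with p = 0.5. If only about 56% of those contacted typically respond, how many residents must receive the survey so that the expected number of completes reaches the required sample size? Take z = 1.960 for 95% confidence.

383

Completed interviews needed: n₀ = 1.960² × 0.2500 / 0.067² ≈ 213.95 → 214.
At a 56% response rate, contacts needed = 214 / 0.56 ≈ 382.14 → 383.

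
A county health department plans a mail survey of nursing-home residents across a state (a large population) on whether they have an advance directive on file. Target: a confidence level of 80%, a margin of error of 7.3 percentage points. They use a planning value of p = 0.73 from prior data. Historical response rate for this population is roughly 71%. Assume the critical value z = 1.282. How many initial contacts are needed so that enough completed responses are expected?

86

Completed interviews needed: n₀ = 1.282² × 0.1971 / 0.073² ≈ 60.79 → 61.
At a 71% response rate, contacts needed = 61 / 0.71 ≈ 85.92 → 86.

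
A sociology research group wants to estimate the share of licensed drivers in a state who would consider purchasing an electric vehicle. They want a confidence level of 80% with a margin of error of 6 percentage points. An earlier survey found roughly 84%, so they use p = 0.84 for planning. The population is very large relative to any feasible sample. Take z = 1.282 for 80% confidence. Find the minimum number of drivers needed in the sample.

62

With p = 0.84, p(1−p) = 0.1344.
n = z²·p(1−p)/E² = 1.282² × 0.1344 / 0.060² = 1.6435 × 0.1344 / 0.003600 ≈ 61.36.
Rounding up gives n = 62.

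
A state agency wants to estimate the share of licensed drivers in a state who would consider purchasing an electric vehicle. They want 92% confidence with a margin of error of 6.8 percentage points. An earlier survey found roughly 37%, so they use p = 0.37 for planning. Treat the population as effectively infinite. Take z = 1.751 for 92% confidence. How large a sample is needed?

With p = 0.37, p(1−p) = 0.2331.
n = z²·p(1−p)/E² = 1.751² × 0.2331 / 0.068² = 3.0660 × 0.2331 / 0.004624 ≈ 154.56.
Rounding up gives n = 155.

155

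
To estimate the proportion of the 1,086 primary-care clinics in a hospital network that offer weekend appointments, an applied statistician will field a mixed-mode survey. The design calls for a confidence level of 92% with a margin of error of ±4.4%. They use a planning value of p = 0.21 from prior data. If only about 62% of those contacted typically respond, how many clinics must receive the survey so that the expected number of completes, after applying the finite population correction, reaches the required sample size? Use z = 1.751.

342

Completed interviews needed (unadjusted): n₀ = 1.751² × 0.1659 / 0.044² ≈ 262.73 → 263.
FPC for N = 1,086: n = 263 / (1 + 262/1086) = 263 / 1.2413 ≈ 211.88 → 212.
At a 62% response rate, contacts needed = 212 / 0.62 ≈ 341.94 → 342.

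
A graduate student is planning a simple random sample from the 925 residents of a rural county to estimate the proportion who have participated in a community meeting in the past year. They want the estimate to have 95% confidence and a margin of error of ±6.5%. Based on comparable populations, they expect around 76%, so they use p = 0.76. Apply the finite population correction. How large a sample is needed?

141

For 95% confidence, z = 1.96.
Unadjusted: n₀ = 1.96² × 0.76 × 0.24 / 0.065² ≈ 165.85, so n₀ = 166.
Finite population correction with N = 925: n = n₀ / (1 + (n₀−1)/N) = 166 / (1 + 165/925) = 166 / 1.1784 ≈ 140.87.
Rounding up, n = 141.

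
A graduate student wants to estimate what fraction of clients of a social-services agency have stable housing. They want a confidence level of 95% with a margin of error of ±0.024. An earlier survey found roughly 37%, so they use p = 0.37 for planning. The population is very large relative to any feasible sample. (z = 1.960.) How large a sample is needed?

1555

With p = 0.37, p(1−p) = 0.2331.
n = z²·p(1−p)/E² = 1.960² × 0.2331 / 0.024² = 3.8416 × 0.2331 / 0.000576 ≈ 1554.65.
Rounding up gives n = 1555.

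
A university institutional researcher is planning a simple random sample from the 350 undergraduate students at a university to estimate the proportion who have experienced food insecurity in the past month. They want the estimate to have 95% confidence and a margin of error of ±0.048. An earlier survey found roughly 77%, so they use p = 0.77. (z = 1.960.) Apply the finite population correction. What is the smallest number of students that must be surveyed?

Unadjusted: n₀ = 1.960² × 0.77 × 0.23 / 0.048² ≈ 295.29, so n₀ = 296.
Finite population correction with N = 350: n = n₀ / (1 + (n₀−1)/N) = 296 / (1 + 295/350) = 296 / 1.8429 ≈ 160.62.
Rounding up, n = 161.

161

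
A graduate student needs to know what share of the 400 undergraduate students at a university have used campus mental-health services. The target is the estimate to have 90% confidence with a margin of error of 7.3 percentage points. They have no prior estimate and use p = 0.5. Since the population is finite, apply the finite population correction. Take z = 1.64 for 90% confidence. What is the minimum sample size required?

97

Unadjusted: n₀ = 1.64² × 0.50 × 0.50 / 0.073² ≈ 126.18, so n₀ = 127.
Finite population correction with N = 400: n = n₀ / (1 + (n₀−1)/N) = 127 / (1 + 126/400) = 127 / 1.3150 ≈ 96.58.
Rounding up, n = 97.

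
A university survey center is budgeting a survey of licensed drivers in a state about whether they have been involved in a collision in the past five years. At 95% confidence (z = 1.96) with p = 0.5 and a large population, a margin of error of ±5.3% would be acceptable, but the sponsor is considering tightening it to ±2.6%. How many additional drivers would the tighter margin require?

1079

At ±5.3%: n = 1.96² × 0.2500 / 0.053² ≈ 341.90 → 342.
At ±2.6%: n = 1.96² × 0.2500 / 0.026² ≈ 1420.71 → 1421.
Additional respondents: 1421 − 342 = 1079.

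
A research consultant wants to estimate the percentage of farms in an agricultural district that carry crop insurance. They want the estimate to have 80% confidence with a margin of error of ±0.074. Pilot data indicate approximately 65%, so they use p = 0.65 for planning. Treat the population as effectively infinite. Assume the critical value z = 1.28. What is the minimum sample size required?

69

With p = 0.65, p(1−p) = 0.2275.
n = z²·p(1−p)/E² = 1.28² × 0.2275 / 0.074² = 1.6384 × 0.2275 / 0.005476 ≈ 68.07.
Rounding up gives n = 69.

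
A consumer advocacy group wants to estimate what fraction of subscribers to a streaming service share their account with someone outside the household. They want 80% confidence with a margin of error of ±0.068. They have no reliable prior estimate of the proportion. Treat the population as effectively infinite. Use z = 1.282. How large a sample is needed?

With no prior estimate, use p = 0.5, giving p(1−p) = 0.25.
n = z²·p(1−p)/E² = 1.282² × 0.2500 / 0.068² = 1.6435 × 0.2500 / 0.004624 ≈ 88.86.
Rounding up gives n = 89.

89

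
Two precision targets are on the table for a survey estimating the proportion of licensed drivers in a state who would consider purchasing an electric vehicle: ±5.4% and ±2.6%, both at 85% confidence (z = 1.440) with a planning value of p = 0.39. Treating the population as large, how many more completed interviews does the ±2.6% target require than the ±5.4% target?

At ±5.4%: n = 1.440² × 0.2379 / 0.054² ≈ 169.17 → 170.
At ±2.6%: n = 1.440² × 0.2379 / 0.026² ≈ 729.75 → 730.
Additional respondents: 730 − 170 = 560.

560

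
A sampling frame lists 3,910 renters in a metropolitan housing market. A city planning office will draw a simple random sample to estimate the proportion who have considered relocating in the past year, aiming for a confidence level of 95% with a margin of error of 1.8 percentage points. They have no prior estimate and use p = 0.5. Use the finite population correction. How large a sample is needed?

For 95% confidence, z = 1.960.
Unadjusted: n₀ = 1.960² × 0.50 × 0.50 / 0.018² ≈ 2964.20, so n₀ = 2965.
Finite population correction with N = 3,910: n = n₀ / (1 + (n₀−1)/N) = 2965 / (1 + 2964/3910) = 2965 / 1.7581 ≈ 1686.52.
Rounding up, n = 1687.

1687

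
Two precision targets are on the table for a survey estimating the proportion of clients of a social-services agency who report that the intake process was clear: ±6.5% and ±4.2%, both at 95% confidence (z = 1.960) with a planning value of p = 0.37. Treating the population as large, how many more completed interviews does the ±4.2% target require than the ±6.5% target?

At ±6.5%: n = 1.960² × 0.2331 / 0.065² ≈ 211.95 → 212.
At ±4.2%: n = 1.960² × 0.2331 / 0.042² ≈ 507.64 → 508.
Additional respondents: 508 − 212 = 296.

296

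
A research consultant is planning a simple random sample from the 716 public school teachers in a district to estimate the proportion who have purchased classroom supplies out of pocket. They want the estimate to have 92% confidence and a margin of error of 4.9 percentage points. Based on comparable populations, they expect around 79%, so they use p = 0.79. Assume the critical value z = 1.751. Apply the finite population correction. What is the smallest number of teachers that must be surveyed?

Unadjusted: n₀ = 1.751² × 0.79 × 0.21 / 0.049² ≈ 211.85, so n₀ = 212.
Finite population correction with N = 716: n = n₀ / (1 + (n₀−1)/N) = 212 / (1 + 211/716) = 212 / 1.2947 ≈ 163.75.
Rounding up, n = 164.

164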